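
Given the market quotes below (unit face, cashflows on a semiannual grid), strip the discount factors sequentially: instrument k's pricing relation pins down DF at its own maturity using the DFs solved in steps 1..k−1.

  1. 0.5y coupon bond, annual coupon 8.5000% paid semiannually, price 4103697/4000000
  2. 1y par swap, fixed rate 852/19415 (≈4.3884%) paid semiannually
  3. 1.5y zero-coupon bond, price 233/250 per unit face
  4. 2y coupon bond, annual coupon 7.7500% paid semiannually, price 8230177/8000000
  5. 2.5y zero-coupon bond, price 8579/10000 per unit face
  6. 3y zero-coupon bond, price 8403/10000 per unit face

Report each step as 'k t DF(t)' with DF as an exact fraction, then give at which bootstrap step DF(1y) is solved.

1 1/2 9841/10000
2 1 4787/5000
3 3/2 233/250
4 2 552/625
5 5/2 8579/10000
6 3 8403/10000
DF(1y) is solved at step 2

step 1 [0.5y] bond c/2=17/400: DF=(4103697/4000000 − 17/400·(0))/(1+17/400) = 9841/10000 ≈ 0.984100
step 2 [1y] swap r/2=426/19415: DF=(1 − 426/19415·(0.984100))/(1+426/19415) = 4787/5000 ≈ 0.957400
step 3 [1.5y] zero: DF = P = 233/250 ≈ 0.932000
step 4 [2y] bond c/2=31/800: DF=(8230177/8000000 − 31/800·(0.984100+0.957400+0.932000))/(1+31/800) = 552/625 ≈ 0.883200
step 5 [2.5y] zero: DF = P = 8579/10000 ≈ 0.857900
step 6 [3y] zero: DF = P = 8403/10000 ≈ 0.840300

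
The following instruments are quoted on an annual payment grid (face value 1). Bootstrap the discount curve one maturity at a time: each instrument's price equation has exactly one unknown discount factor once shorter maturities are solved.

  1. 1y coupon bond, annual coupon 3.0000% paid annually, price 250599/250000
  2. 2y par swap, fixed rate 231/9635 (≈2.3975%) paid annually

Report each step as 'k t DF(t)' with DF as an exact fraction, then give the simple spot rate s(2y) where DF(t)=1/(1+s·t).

1 1 2433/2500
2 2 4769/5000
s(2y) = (1/(4769/5000) − 1)/(2) = 231/9538 ≈ 2.4219%

step 1 [1y] bond c/1=3/100: DF=(250599/250000 − 3/100·(0))/(1+3/100) = 2433/2500 ≈ 0.973200
step 2 [2y] swap r/1=231/9635: DF=(1 − 231/9635·(0.973200))/(1+231/9635) = 4769/5000 ≈ 0.953800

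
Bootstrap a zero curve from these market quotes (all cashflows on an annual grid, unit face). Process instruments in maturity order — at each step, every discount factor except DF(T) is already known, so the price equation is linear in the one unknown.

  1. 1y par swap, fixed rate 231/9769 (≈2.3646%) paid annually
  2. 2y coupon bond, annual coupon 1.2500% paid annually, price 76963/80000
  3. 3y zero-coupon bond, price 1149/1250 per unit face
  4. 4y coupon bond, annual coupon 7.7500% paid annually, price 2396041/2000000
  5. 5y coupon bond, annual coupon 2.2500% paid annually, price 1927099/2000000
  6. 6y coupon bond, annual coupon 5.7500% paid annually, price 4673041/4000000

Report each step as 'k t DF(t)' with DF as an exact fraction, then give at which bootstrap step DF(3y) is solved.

1 1 9769/10000
2 2 9381/10000
3 3 1149/1250
4 4 227/250
5 5 43/50
6 6 1709/2000
DF(3y) is solved at step 3

step 1 [1y] swap r/1=231/9769: DF=(1 − 231/9769·(0))/(1+231/9769) = 9769/10000 ≈ 0.976900
step 2 [2y] bond c/1=1/80: DF=(76963/80000 − 1/80·(0.976900))/(1+1/80) = 9381/10000 ≈ 0.938100
step 3 [3y] zero: DF = P = 1149/1250 ≈ 0.919200
step 4 [4y] bond c/1=31/400: DF=(2396041/2000000 − 31/400·(0.976900+0.938100+0.919200))/(1+31/400) = 227/250 ≈ 0.908000
step 5 [5y] bond c/1=9/400: DF=(1927099/2000000 − 9/400·(0.976900+0.938100+0.919200+0.908000))/(1+9/400) = 43/50 ≈ 0.860000
step 6 [6y] bond c/1=23/400: DF=(4673041/4000000 − 23/400·(0.976900+0.938100+0.919200+0.908000+0.860000))/(1+23/400) = 1709/2000 ≈ 0.854500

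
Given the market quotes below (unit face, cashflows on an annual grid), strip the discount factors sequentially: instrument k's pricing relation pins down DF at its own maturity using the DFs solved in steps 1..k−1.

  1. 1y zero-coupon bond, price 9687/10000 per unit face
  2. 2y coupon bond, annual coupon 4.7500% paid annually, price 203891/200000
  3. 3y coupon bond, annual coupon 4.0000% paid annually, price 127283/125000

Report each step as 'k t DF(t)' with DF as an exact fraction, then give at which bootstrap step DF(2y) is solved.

step 1 [1y] zero: DF = P = 9687/10000 ≈ 0.968700
step 2 [2y] bond c/1=19/400: DF=(203891/200000 − 19/400·(0.968700))/(1+19/400) = 9293/10000 ≈ 0.929300
step 3 [3y] bond c/1=1/25: DF=(127283/125000 − 1/25·(0.968700+0.929300))/(1+1/25) = 9061/10000 ≈ 0.906100

1 1 9687/10000
2 2 9293/10000
3 3 9061/10000
DF(2y) is solved at step 2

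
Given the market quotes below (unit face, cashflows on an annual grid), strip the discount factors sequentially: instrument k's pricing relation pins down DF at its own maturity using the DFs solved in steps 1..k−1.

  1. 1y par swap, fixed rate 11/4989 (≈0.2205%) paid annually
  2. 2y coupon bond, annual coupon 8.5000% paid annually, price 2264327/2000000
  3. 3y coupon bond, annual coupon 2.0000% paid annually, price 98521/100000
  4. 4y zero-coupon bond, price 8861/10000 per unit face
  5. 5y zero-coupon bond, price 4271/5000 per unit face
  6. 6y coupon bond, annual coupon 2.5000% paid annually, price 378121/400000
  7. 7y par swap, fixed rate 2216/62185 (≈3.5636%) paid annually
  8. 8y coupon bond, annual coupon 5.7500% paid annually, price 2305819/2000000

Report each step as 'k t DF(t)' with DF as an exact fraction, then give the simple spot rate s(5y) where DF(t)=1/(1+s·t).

step 1 [1y] swap r/1=11/4989: DF=(1 − 11/4989·(0))/(1+11/4989) = 4989/5000 ≈ 0.997800
step 2 [2y] bond c/1=17/200: DF=(2264327/2000000 − 17/200·(0.997800))/(1+17/200) = 9653/10000 ≈ 0.965300
step 3 [3y] bond c/1=1/50: DF=(98521/100000 − 1/50·(0.997800+0.965300))/(1+1/50) = 4637/5000 ≈ 0.927400
step 4 [4y] zero: DF = P = 8861/10000 ≈ 0.886100
step 5 [5y] zero: DF = P = 4271/5000 ≈ 0.854200
step 6 [6y] bond c/1=1/40: DF=(378121/400000 − 1/40·(0.997800+0.965300+0.927400+0.886100+0.854200))/(1+1/40) = 8093/10000 ≈ 0.809300
step 7 [7y] swap r/1=2216/62185: DF=(1 − 2216/62185·(0.997800+0.965300+0.927400+0.886100+0.854200+0.809300))/(1+2216/62185) = 973/1250 ≈ 0.778400
step 8 [8y] bond c/1=23/400: DF=(2305819/2000000 − 23/400·(0.997800+0.965300+0.927400+0.886100+0.854200+0.809300+0.778400))/(1+23/400) = 7521/10000 ≈ 0.752100

1 1 4989/5000
2 2 9653/10000
3 3 4637/5000
4 4 8861/10000
5 5 4271/5000
6 6 8093/10000
7 7 973/1250
8 8 7521/10000
s(5y) = (1/(4271/5000) − 1)/(5) = 729/21355 ≈ 3.4137%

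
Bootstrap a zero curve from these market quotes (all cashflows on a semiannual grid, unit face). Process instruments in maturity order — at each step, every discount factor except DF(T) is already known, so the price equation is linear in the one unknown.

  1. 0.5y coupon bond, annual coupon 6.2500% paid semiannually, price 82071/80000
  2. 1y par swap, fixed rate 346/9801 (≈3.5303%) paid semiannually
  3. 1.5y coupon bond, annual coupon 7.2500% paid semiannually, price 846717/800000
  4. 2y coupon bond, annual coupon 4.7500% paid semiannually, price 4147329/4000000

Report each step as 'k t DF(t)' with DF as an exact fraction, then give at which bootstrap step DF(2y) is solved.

step 1 [0.5y] bond c/2=1/32: DF=(82071/80000 − 1/32·(0))/(1+1/32) = 2487/2500 ≈ 0.994800
step 2 [1y] swap r/2=173/9801: DF=(1 − 173/9801·(0.994800))/(1+173/9801) = 4827/5000 ≈ 0.965400
step 3 [1.5y] bond c/2=29/800: DF=(846717/800000 − 29/800·(0.994800+0.965400))/(1+29/800) = 1191/1250 ≈ 0.952800
step 4 [2y] bond c/2=19/800: DF=(4147329/4000000 − 19/800·(0.994800+0.965400+0.952800))/(1+19/800) = 2363/2500 ≈ 0.945200

1 1/2 2487/2500
2 1 4827/5000
3 3/2 1191/1250
4 2 2363/2500
DF(2y) is solved at step 4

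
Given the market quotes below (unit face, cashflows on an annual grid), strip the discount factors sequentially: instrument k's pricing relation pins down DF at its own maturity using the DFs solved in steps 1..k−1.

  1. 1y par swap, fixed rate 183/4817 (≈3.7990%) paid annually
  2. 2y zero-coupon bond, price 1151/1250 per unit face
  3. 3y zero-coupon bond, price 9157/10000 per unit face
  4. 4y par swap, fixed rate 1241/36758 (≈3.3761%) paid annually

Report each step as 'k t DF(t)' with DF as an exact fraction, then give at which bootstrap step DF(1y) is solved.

step 1 [1y] swap r/1=183/4817: DF=(1 − 183/4817·(0))/(1+183/4817) = 4817/5000 ≈ 0.963400
step 2 [2y] zero: DF = P = 1151/1250 ≈ 0.920800
step 3 [3y] zero: DF = P = 9157/10000 ≈ 0.915700
step 4 [4y] swap r/1=1241/36758: DF=(1 − 1241/36758·(0.963400+0.920800+0.915700))/(1+1241/36758) = 8759/10000 ≈ 0.875900

1 1 4817/5000
2 2 1151/1250
3 3 9157/10000
4 4 8759/10000
DF(1y) is solved at step 1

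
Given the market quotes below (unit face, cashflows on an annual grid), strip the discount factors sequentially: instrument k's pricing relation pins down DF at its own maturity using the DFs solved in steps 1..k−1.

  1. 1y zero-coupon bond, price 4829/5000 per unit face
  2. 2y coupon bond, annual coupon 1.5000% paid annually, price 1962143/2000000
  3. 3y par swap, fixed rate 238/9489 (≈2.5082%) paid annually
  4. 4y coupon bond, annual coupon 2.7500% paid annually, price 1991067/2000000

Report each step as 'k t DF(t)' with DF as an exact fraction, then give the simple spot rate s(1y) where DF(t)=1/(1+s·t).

1 1 4829/5000
2 2 9523/10000
3 3 4643/5000
4 4 8927/10000
s(1y) = (1/(4829/5000) − 1)/(1) = 171/4829 ≈ 3.5411%

step 1 [1y] zero: DF = P = 4829/5000 ≈ 0.965800
step 2 [2y] bond c/1=3/200: DF=(1962143/2000000 − 3/200·(0.965800))/(1+3/200) = 9523/10000 ≈ 0.952300
step 3 [3y] swap r/1=238/9489: DF=(1 − 238/9489·(0.965800+0.952300))/(1+238/9489) = 4643/5000 ≈ 0.928600
step 4 [4y] bond c/1=11/400: DF=(1991067/2000000 − 11/400·(0.965800+0.952300+0.928600))/(1+11/400) = 8927/10000 ≈ 0.892700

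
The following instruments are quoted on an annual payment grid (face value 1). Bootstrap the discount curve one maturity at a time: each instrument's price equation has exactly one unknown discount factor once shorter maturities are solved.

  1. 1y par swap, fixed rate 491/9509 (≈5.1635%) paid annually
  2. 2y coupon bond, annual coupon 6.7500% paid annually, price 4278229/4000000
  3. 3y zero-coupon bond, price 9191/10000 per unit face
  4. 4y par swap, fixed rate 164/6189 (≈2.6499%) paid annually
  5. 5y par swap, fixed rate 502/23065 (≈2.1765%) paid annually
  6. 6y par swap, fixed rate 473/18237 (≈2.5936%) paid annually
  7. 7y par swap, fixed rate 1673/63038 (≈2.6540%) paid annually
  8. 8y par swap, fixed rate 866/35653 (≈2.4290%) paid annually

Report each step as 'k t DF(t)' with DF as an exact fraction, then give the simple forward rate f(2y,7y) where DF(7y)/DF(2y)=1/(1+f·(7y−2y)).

step 1 [1y] swap r/1=491/9509: DF=(1 − 491/9509·(0))/(1+491/9509) = 9509/10000 ≈ 0.950900
step 2 [2y] bond c/1=27/400: DF=(4278229/4000000 − 27/400·(0.950900))/(1+27/400) = 4709/5000 ≈ 0.941800
step 3 [3y] zero: DF = P = 9191/10000 ≈ 0.919100
step 4 [4y] swap r/1=164/6189: DF=(1 − 164/6189·(0.950900+0.941800+0.919100))/(1+164/6189) = 1127/1250 ≈ 0.901600
step 5 [5y] swap r/1=502/23065: DF=(1 − 502/23065·(0.950900+0.941800+0.919100+0.901600))/(1+502/23065) = 2249/2500 ≈ 0.899600
step 6 [6y] swap r/1=473/18237: DF=(1 − 473/18237·(0.950900+0.941800+0.919100+0.901600+0.899600))/(1+473/18237) = 8581/10000 ≈ 0.858100
step 7 [7y] swap r/1=1673/63038: DF=(1 − 1673/63038·(0.950900+0.941800+0.919100+0.901600+0.899600+0.858100))/(1+1673/63038) = 8327/10000 ≈ 0.832700
step 8 [8y] swap r/1=866/35653: DF=(1 − 866/35653·(0.950900+0.941800+0.919100+0.901600+0.899600+0.858100+0.832700))/(1+866/35653) = 2067/2500 ≈ 0.826800

1 1 9509/10000
2 2 4709/5000
3 3 9191/10000
4 4 1127/1250
5 5 2249/2500
6 6 8581/10000
7 7 8327/10000
8 8 2067/2500
f(2y,7y) = ((4709/5000)/(8327/10000) − 1)/(5) = 1091/41635 ≈ 2.6204%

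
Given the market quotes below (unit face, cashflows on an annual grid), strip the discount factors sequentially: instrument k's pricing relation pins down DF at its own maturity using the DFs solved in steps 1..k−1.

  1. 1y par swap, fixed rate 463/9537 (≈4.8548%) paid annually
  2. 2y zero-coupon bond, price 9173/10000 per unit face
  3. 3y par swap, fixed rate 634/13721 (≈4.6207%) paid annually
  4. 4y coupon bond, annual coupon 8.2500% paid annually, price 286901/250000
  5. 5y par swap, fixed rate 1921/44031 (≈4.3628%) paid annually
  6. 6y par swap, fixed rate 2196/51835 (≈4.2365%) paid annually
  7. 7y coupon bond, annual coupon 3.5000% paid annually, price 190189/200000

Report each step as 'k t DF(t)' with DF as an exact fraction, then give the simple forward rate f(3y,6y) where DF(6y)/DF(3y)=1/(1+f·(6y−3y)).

step 1 [1y] swap r/1=463/9537: DF=(1 − 463/9537·(0))/(1+463/9537) = 9537/10000 ≈ 0.953700
step 2 [2y] zero: DF = P = 9173/10000 ≈ 0.917300
step 3 [3y] swap r/1=634/13721: DF=(1 − 634/13721·(0.953700+0.917300))/(1+634/13721) = 2183/2500 ≈ 0.873200
step 4 [4y] bond c/1=33/400: DF=(286901/250000 − 33/400·(0.953700+0.917300+0.873200))/(1+33/400) = 851/1000 ≈ 0.851000
step 5 [5y] swap r/1=1921/44031: DF=(1 − 1921/44031·(0.953700+0.917300+0.873200+0.851000))/(1+1921/44031) = 8079/10000 ≈ 0.807900
step 6 [6y] swap r/1=2196/51835: DF=(1 − 2196/51835·(0.953700+0.917300+0.873200+0.851000+0.807900))/(1+2196/51835) = 1951/2500 ≈ 0.780400
step 7 [7y] bond c/1=7/200: DF=(190189/200000 − 7/200·(0.953700+0.917300+0.873200+0.851000+0.807900+0.780400))/(1+7/200) = 1487/2000 ≈ 0.743500

1 1 9537/10000
2 2 9173/10000
3 3 2183/2500
4 4 851/1000
5 5 8079/10000
6 6 1951/2500
7 7 1487/2000
f(3y,6y) = ((2183/2500)/(1951/2500) − 1)/(3) = 232/5853 ≈ 3.9638%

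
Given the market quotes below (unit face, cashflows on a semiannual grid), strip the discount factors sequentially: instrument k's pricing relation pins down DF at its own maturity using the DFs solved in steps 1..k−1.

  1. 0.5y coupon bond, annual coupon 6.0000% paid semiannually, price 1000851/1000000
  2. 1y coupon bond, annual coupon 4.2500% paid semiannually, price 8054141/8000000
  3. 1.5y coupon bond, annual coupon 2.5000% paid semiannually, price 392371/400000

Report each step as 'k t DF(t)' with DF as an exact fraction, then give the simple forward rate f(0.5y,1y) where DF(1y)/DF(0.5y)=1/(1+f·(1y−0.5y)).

1 1/2 9717/10000
2 1 1207/1250
3 3/2 9449/10000
f(0.5y,1y) = ((9717/10000)/(1207/1250) − 1)/(1/2) = 61/4828 ≈ 1.2635%

step 1 [0.5y] bond c/2=3/100: DF=(1000851/1000000 − 3/100·(0))/(1+3/100) = 9717/10000 ≈ 0.971700
step 2 [1y] bond c/2=17/800: DF=(8054141/8000000 − 17/800·(0.971700))/(1+17/800) = 1207/1250 ≈ 0.965600
step 3 [1.5y] bond c/2=1/80: DF=(392371/400000 − 1/80·(0.971700+0.965600))/(1+1/80) = 9449/10000 ≈ 0.944900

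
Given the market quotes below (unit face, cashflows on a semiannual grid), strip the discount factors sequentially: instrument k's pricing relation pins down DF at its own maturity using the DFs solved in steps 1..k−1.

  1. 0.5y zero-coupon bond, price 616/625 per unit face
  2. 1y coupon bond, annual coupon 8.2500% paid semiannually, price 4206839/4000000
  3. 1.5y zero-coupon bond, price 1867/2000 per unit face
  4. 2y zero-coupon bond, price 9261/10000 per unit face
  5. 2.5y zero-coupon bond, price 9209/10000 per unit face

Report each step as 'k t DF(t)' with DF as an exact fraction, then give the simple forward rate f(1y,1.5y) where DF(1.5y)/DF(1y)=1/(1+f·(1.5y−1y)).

step 1 [0.5y] zero: DF = P = 616/625 ≈ 0.985600
step 2 [1y] bond c/2=33/800: DF=(4206839/4000000 − 33/800·(0.985600))/(1+33/800) = 971/1000 ≈ 0.971000
step 3 [1.5y] zero: DF = P = 1867/2000 ≈ 0.933500
step 4 [2y] zero: DF = P = 9261/10000 ≈ 0.926100
step 5 [2.5y] zero: DF = P = 9209/10000 ≈ 0.920900

1 1/2 616/625
2 1 971/1000
3 3/2 1867/2000
4 2 9261/10000
5 5/2 9209/10000
f(1y,1.5y) = ((971/1000)/(1867/2000) − 1)/(1/2) = 150/1867 ≈ 8.0343%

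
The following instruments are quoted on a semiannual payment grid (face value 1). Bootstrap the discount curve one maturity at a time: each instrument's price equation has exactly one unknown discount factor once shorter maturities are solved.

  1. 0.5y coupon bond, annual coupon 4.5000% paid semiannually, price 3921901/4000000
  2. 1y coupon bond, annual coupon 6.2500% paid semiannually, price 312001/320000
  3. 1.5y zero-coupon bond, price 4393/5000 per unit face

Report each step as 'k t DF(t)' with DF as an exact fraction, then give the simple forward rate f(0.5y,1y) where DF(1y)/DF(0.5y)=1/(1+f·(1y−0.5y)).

1 1/2 9589/10000
2 1 2291/2500
3 3/2 4393/5000
f(0.5y,1y) = ((9589/10000)/(2291/2500) − 1)/(1/2) = 425/4582 ≈ 9.2754%

step 1 [0.5y] bond c/2=9/400: DF=(3921901/4000000 − 9/400·(0))/(1+9/400) = 9589/10000 ≈ 0.958900
step 2 [1y] bond c/2=1/32: DF=(312001/320000 − 1/32·(0.958900))/(1+1/32) = 2291/2500 ≈ 0.916400
step 3 [1.5y] zero: DF = P = 4393/5000 ≈ 0.878600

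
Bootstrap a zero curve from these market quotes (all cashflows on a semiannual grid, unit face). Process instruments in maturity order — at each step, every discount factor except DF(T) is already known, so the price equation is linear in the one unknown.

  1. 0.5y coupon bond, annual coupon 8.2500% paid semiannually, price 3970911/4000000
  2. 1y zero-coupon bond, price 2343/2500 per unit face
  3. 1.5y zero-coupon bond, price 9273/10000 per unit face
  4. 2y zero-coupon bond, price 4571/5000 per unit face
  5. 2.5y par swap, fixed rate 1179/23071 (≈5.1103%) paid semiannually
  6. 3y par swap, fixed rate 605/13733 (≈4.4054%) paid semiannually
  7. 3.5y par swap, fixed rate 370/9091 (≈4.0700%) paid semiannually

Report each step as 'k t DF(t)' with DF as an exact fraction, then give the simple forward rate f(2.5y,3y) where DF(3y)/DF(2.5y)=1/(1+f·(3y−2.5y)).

step 1 [0.5y] bond c/2=33/800: DF=(3970911/4000000 − 33/800·(0))/(1+33/800) = 4767/5000 ≈ 0.953400
step 2 [1y] zero: DF = P = 2343/2500 ≈ 0.937200
step 3 [1.5y] zero: DF = P = 9273/10000 ≈ 0.927300
step 4 [2y] zero: DF = P = 4571/5000 ≈ 0.914200
step 5 [2.5y] swap r/2=1179/46142: DF=(1 − 1179/46142·(0.953400+0.937200+0.927300+0.914200))/(1+1179/46142) = 8821/10000 ≈ 0.882100
step 6 [3y] swap r/2=605/27466: DF=(1 − 605/27466·(0.953400+0.937200+0.927300+0.914200+0.882100))/(1+605/27466) = 879/1000 ≈ 0.879000
step 7 [3.5y] swap r/2=185/9091: DF=(1 − 185/9091·(0.953400+0.937200+0.927300+0.914200+0.882100+0.879000))/(1+185/9091) = 1741/2000 ≈ 0.870500

1 1/2 4767/5000
2 1 2343/2500
3 3/2 9273/10000
4 2 4571/5000
5 5/2 8821/10000
6 3 879/1000
7 7/2 1741/2000
f(2.5y,3y) = ((8821/10000)/(879/1000) − 1)/(1/2) = 31/4395 ≈ 0.7053%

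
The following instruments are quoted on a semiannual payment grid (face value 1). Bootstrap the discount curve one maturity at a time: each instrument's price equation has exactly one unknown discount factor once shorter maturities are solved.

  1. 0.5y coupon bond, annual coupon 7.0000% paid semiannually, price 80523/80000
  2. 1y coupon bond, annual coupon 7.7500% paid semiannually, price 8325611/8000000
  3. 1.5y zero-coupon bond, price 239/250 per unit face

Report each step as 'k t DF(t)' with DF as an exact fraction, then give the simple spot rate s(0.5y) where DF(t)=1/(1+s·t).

step 1 [0.5y] bond c/2=7/200: DF=(80523/80000 − 7/200·(0))/(1+7/200) = 389/400 ≈ 0.972500
step 2 [1y] bond c/2=31/800: DF=(8325611/8000000 − 31/800·(0.972500))/(1+31/800) = 1207/1250 ≈ 0.965600
step 3 [1.5y] zero: DF = P = 239/250 ≈ 0.956000

1 1/2 389/400
2 1 1207/1250
3 3/2 239/250
s(0.5y) = (1/(389/400) − 1)/(1/2) = 22/389 ≈ 5.6555%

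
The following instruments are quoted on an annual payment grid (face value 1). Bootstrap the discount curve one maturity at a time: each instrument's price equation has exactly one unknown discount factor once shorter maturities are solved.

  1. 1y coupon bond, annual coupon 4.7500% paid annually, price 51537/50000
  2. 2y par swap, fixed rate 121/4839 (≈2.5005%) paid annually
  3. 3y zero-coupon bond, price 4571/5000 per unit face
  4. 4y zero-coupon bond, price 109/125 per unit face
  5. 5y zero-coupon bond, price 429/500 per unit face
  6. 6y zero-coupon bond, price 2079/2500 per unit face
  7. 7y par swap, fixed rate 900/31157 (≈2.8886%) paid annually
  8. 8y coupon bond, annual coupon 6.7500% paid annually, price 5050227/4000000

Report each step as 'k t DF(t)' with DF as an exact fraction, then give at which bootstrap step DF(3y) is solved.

1 1 123/125
2 2 2379/2500
3 3 4571/5000
4 4 109/125
5 5 429/500
6 6 2079/2500
7 7 41/50
8 8 7887/10000
DF(3y) is solved at step 3

step 1 [1y] bond c/1=19/400: DF=(51537/50000 − 19/400·(0))/(1+19/400) = 123/125 ≈ 0.984000
step 2 [2y] swap r/1=121/4839: DF=(1 − 121/4839·(0.984000))/(1+121/4839) = 2379/2500 ≈ 0.951600
step 3 [3y] zero: DF = P = 4571/5000 ≈ 0.914200
step 4 [4y] zero: DF = P = 109/125 ≈ 0.872000
step 5 [5y] zero: DF = P = 429/500 ≈ 0.858000
step 6 [6y] zero: DF = P = 2079/2500 ≈ 0.831600
step 7 [7y] swap r/1=900/31157: DF=(1 − 900/31157·(0.984000+0.951600+0.914200+0.872000+0.858000+0.831600))/(1+900/31157) = 41/50 ≈ 0.820000
step 8 [8y] bond c/1=27/400: DF=(5050227/4000000 − 27/400·(0.984000+0.951600+0.914200+0.872000+0.858000+0.831600+0.820000))/(1+27/400) = 7887/10000 ≈ 0.788700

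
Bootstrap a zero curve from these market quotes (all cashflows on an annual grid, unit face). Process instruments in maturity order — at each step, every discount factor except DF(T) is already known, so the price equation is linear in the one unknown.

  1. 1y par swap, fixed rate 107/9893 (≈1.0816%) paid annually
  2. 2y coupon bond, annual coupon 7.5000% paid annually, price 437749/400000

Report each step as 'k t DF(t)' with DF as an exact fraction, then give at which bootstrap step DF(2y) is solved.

1 1 9893/10000
2 2 949/1000
DF(2y) is solved at step 2

step 1 [1y] swap r/1=107/9893: DF=(1 − 107/9893·(0))/(1+107/9893) = 9893/10000 ≈ 0.989300
step 2 [2y] bond c/1=3/40: DF=(437749/400000 − 3/40·(0.989300))/(1+3/40) = 949/1000 ≈ 0.949000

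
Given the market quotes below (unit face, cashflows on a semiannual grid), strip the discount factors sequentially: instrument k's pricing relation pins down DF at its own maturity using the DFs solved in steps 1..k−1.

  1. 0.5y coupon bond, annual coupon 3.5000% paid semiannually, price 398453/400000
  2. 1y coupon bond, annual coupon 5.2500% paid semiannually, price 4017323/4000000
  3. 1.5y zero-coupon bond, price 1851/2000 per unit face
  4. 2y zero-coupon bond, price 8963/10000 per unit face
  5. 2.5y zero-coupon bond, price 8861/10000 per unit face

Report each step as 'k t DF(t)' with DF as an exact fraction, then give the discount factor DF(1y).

1 1/2 979/1000
2 1 596/625
3 3/2 1851/2000
4 2 8963/10000
5 5/2 8861/10000
DF(1y) = 596/625 ≈ 0.953600

step 1 [0.5y] bond c/2=7/400: DF=(398453/400000 − 7/400·(0))/(1+7/400) = 979/1000 ≈ 0.979000
step 2 [1y] bond c/2=21/800: DF=(4017323/4000000 − 21/800·(0.979000))/(1+21/800) = 596/625 ≈ 0.953600
step 3 [1.5y] zero: DF = P = 1851/2000 ≈ 0.925500
step 4 [2y] zero: DF = P = 8963/10000 ≈ 0.896300
step 5 [2.5y] zero: DF = P = 8861/10000 ≈ 0.886100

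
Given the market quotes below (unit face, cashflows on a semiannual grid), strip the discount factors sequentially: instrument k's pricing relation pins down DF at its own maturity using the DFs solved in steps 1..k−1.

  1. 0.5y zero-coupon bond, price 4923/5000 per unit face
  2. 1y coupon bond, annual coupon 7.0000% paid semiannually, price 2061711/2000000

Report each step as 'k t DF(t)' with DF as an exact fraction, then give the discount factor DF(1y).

step 1 [0.5y] zero: DF = P = 4923/5000 ≈ 0.984600
step 2 [1y] bond c/2=7/200: DF=(2061711/2000000 − 7/200·(0.984600))/(1+7/200) = 9627/10000 ≈ 0.962700

1 1/2 4923/5000
2 1 9627/10000
DF(1y) = 9627/10000 ≈ 0.962700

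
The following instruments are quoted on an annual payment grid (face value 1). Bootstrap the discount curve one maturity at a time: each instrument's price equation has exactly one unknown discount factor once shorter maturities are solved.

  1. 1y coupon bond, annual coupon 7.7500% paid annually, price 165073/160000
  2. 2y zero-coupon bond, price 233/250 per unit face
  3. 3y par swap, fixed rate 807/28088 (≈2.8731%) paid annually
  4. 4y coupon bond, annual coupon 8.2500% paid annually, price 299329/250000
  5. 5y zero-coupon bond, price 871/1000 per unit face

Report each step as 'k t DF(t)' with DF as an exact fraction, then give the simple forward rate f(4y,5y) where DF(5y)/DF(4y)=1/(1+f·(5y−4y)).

1 1 383/400
2 2 233/250
3 3 9193/10000
4 4 223/250
5 5 871/1000
f(4y,5y) = ((223/250)/(871/1000) − 1)/(1) = 21/871 ≈ 2.4110%

step 1 [1y] bond c/1=31/400: DF=(165073/160000 − 31/400·(0))/(1+31/400) = 383/400 ≈ 0.957500
step 2 [2y] zero: DF = P = 233/250 ≈ 0.932000
step 3 [3y] swap r/1=807/28088: DF=(1 − 807/28088·(0.957500+0.932000))/(1+807/28088) = 9193/10000 ≈ 0.919300
step 4 [4y] bond c/1=33/400: DF=(299329/250000 − 33/400·(0.957500+0.932000+0.919300))/(1+33/400) = 223/250 ≈ 0.892000
step 5 [5y] zero: DF = P = 871/1000 ≈ 0.871000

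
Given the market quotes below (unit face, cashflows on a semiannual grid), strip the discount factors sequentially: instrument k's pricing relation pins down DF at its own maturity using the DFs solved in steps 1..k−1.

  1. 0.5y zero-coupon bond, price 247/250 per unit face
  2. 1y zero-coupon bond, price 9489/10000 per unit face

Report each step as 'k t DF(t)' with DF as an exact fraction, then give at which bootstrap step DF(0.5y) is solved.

step 1 [0.5y] zero: DF = P = 247/250 ≈ 0.988000
step 2 [1y] zero: DF = P = 9489/10000 ≈ 0.948900

1 1/2 247/250
2 1 9489/10000
DF(0.5y) is solved at step 1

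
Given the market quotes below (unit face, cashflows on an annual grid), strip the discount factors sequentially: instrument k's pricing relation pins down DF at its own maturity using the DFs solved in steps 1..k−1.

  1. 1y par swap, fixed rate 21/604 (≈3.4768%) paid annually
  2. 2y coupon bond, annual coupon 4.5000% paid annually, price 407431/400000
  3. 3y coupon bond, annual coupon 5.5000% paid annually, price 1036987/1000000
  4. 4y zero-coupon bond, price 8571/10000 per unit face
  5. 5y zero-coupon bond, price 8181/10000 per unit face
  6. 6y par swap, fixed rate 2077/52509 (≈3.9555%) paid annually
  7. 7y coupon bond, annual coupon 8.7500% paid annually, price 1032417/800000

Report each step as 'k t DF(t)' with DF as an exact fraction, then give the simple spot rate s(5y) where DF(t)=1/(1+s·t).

1 1 604/625
2 2 9331/10000
3 3 8839/10000
4 4 8571/10000
5 5 8181/10000
6 6 7923/10000
7 7 3821/5000
s(5y) = (1/(8181/10000) − 1)/(5) = 1819/40905 ≈ 4.4469%

step 1 [1y] swap r/1=21/604: DF=(1 − 21/604·(0))/(1+21/604) = 604/625 ≈ 0.966400
step 2 [2y] bond c/1=9/200: DF=(407431/400000 − 9/200·(0.966400))/(1+9/200) = 9331/10000 ≈ 0.933100
step 3 [3y] bond c/1=11/200: DF=(1036987/1000000 − 11/200·(0.966400+0.933100))/(1+11/200) = 8839/10000 ≈ 0.883900
step 4 [4y] zero: DF = P = 8571/10000 ≈ 0.857100
step 5 [5y] zero: DF = P = 8181/10000 ≈ 0.818100
step 6 [6y] swap r/1=2077/52509: DF=(1 − 2077/52509·(0.966400+0.933100+0.883900+0.857100+0.818100))/(1+2077/52509) = 7923/10000 ≈ 0.792300
step 7 [7y] bond c/1=7/80: DF=(1032417/800000 − 7/80·(0.966400+0.933100+0.883900+0.857100+0.818100+0.792300))/(1+7/80) = 3821/5000 ≈ 0.764200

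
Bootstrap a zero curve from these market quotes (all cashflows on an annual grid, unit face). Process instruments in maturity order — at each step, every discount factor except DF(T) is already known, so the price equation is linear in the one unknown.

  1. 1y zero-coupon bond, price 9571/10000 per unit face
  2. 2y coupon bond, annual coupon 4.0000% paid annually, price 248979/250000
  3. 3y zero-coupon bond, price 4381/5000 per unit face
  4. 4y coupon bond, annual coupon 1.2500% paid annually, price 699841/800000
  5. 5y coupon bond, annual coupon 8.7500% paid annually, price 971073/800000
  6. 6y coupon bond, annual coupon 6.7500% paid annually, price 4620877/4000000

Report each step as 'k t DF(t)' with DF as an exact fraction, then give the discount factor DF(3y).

step 1 [1y] zero: DF = P = 9571/10000 ≈ 0.957100
step 2 [2y] bond c/1=1/25: DF=(248979/250000 − 1/25·(0.957100))/(1+1/25) = 1151/1250 ≈ 0.920800
step 3 [3y] zero: DF = P = 4381/5000 ≈ 0.876200
step 4 [4y] bond c/1=1/80: DF=(699841/800000 − 1/80·(0.957100+0.920800+0.876200))/(1+1/80) = 83/100 ≈ 0.830000
step 5 [5y] bond c/1=7/80: DF=(971073/800000 − 7/80·(0.957100+0.920800+0.876200+0.830000))/(1+7/80) = 4139/5000 ≈ 0.827800
step 6 [6y] bond c/1=27/400: DF=(4620877/4000000 − 27/400·(0.957100+0.920800+0.876200+0.830000+0.827800))/(1+27/400) = 502/625 ≈ 0.803200

1 1 9571/10000
2 2 1151/1250
3 3 4381/5000
4 4 83/100
5 5 4139/5000
6 6 502/625
DF(3y) = 4381/5000 ≈ 0.876200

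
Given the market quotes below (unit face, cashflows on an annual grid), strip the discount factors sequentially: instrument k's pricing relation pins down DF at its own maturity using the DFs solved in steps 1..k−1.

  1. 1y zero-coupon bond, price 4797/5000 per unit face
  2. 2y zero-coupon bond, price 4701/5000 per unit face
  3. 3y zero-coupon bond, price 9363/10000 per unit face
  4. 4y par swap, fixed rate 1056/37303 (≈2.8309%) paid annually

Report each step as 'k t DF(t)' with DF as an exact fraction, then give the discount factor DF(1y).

1 1 4797/5000
2 2 4701/5000
3 3 9363/10000
4 4 559/625
DF(1y) = 4797/5000 ≈ 0.959400

step 1 [1y] zero: DF = P = 4797/5000 ≈ 0.959400
step 2 [2y] zero: DF = P = 4701/5000 ≈ 0.940200
step 3 [3y] zero: DF = P = 9363/10000 ≈ 0.936300
step 4 [4y] swap r/1=1056/37303: DF=(1 − 1056/37303·(0.959400+0.940200+0.936300))/(1+1056/37303) = 559/625 ≈ 0.894400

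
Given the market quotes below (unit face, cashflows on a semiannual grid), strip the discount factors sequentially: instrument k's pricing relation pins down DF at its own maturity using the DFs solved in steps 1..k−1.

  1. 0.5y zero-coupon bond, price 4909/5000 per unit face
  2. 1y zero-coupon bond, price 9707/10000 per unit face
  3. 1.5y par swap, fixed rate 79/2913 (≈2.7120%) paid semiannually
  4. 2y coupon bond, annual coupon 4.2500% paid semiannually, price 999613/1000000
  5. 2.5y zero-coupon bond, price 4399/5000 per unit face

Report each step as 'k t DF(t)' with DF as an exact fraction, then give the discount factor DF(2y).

step 1 [0.5y] zero: DF = P = 4909/5000 ≈ 0.981800
step 2 [1y] zero: DF = P = 9707/10000 ≈ 0.970700
step 3 [1.5y] swap r/2=79/5826: DF=(1 − 79/5826·(0.981800+0.970700))/(1+79/5826) = 1921/2000 ≈ 0.960500
step 4 [2y] bond c/2=17/800: DF=(999613/1000000 − 17/800·(0.981800+0.970700+0.960500))/(1+17/800) = 4591/5000 ≈ 0.918200
step 5 [2.5y] zero: DF = P = 4399/5000 ≈ 0.879800

1 1/2 4909/5000
2 1 9707/10000
3 3/2 1921/2000
4 2 4591/5000
5 5/2 4399/5000
DF(2y) = 4591/5000 ≈ 0.918200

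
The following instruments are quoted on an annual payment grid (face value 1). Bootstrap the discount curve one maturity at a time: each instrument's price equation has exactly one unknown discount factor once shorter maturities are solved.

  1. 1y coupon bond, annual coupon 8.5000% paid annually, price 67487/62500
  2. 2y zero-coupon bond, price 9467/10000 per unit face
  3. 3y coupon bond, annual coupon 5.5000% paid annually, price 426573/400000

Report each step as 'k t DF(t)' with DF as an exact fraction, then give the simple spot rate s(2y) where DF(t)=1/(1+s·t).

step 1 [1y] bond c/1=17/200: DF=(67487/62500 − 17/200·(0))/(1+17/200) = 622/625 ≈ 0.995200
step 2 [2y] zero: DF = P = 9467/10000 ≈ 0.946700
step 3 [3y] bond c/1=11/200: DF=(426573/400000 − 11/200·(0.995200+0.946700))/(1+11/200) = 1137/1250 ≈ 0.909600

1 1 622/625
2 2 9467/10000
3 3 1137/1250
s(2y) = (1/(9467/10000) − 1)/(2) = 533/18934 ≈ 2.8150%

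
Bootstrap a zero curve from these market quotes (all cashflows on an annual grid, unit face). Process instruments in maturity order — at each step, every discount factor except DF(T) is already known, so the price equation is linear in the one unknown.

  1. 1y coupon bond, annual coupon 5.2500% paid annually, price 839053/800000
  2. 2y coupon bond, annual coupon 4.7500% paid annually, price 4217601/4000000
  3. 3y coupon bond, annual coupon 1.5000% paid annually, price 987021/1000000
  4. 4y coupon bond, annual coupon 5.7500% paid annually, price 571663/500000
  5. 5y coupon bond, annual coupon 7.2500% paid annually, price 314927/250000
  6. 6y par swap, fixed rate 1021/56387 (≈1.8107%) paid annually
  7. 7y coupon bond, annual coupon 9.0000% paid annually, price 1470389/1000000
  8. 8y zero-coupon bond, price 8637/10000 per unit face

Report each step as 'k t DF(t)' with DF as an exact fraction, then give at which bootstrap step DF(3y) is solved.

step 1 [1y] bond c/1=21/400: DF=(839053/800000 − 21/400·(0))/(1+21/400) = 1993/2000 ≈ 0.996500
step 2 [2y] bond c/1=19/400: DF=(4217601/4000000 − 19/400·(0.996500))/(1+19/400) = 4807/5000 ≈ 0.961400
step 3 [3y] bond c/1=3/200: DF=(987021/1000000 − 3/200·(0.996500+0.961400))/(1+3/200) = 1887/2000 ≈ 0.943500
step 4 [4y] bond c/1=23/400: DF=(571663/500000 − 23/400·(0.996500+0.961400+0.943500))/(1+23/400) = 4617/5000 ≈ 0.923400
step 5 [5y] bond c/1=29/400: DF=(314927/250000 − 29/400·(0.996500+0.961400+0.943500+0.923400))/(1+29/400) = 229/250 ≈ 0.916000
step 6 [6y] swap r/1=1021/56387: DF=(1 − 1021/56387·(0.996500+0.961400+0.943500+0.923400+0.916000))/(1+1021/56387) = 8979/10000 ≈ 0.897900
step 7 [7y] bond c/1=9/100: DF=(1470389/1000000 − 9/100·(0.996500+0.961400+0.943500+0.923400+0.916000+0.897900))/(1+9/100) = 4417/5000 ≈ 0.883400
step 8 [8y] zero: DF = P = 8637/10000 ≈ 0.863700

1 1 1993/2000
2 2 4807/5000
3 3 1887/2000
4 4 4617/5000
5 5 229/250
6 6 8979/10000
7 7 4417/5000
8 8 8637/10000
DF(3y) is solved at step 3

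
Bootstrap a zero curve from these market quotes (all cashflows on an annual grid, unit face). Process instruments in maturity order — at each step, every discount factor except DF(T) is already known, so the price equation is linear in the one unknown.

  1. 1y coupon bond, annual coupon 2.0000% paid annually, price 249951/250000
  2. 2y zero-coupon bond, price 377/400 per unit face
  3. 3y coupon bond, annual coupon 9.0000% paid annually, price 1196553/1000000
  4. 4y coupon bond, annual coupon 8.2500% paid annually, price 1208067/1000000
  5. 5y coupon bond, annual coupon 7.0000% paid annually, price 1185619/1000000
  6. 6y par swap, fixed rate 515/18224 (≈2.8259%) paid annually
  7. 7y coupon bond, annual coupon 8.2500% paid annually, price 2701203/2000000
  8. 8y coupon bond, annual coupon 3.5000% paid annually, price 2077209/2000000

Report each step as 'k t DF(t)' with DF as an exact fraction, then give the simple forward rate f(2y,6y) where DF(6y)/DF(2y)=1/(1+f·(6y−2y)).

1 1 4901/5000
2 2 377/400
3 3 939/1000
4 4 8979/10000
5 5 8621/10000
6 6 1691/2000
7 7 831/1000
8 8 1581/2000
f(2y,6y) = ((377/400)/(1691/2000) − 1)/(4) = 97/3382 ≈ 2.8681%

step 1 [1y] bond c/1=1/50: DF=(249951/250000 − 1/50·(0))/(1+1/50) = 4901/5000 ≈ 0.980200
step 2 [2y] zero: DF = P = 377/400 ≈ 0.942500
step 3 [3y] bond c/1=9/100: DF=(1196553/1000000 − 9/100·(0.980200+0.942500))/(1+9/100) = 939/1000 ≈ 0.939000
step 4 [4y] bond c/1=33/400: DF=(1208067/1000000 − 33/400·(0.980200+0.942500+0.939000))/(1+33/400) = 8979/10000 ≈ 0.897900
step 5 [5y] bond c/1=7/100: DF=(1185619/1000000 − 7/100·(0.980200+0.942500+0.939000+0.897900))/(1+7/100) = 8621/10000 ≈ 0.862100
step 6 [6y] swap r/1=515/18224: DF=(1 − 515/18224·(0.980200+0.942500+0.939000+0.897900+0.862100))/(1+515/18224) = 1691/2000 ≈ 0.845500
step 7 [7y] bond c/1=33/400: DF=(2701203/2000000 − 33/400·(0.980200+0.942500+0.939000+0.897900+0.862100+0.845500))/(1+33/400) = 831/1000 ≈ 0.831000
step 8 [8y] bond c/1=7/200: DF=(2077209/2000000 − 7/200·(0.980200+0.942500+0.939000+0.897900+0.862100+0.845500+0.831000))/(1+7/200) = 1581/2000 ≈ 0.790500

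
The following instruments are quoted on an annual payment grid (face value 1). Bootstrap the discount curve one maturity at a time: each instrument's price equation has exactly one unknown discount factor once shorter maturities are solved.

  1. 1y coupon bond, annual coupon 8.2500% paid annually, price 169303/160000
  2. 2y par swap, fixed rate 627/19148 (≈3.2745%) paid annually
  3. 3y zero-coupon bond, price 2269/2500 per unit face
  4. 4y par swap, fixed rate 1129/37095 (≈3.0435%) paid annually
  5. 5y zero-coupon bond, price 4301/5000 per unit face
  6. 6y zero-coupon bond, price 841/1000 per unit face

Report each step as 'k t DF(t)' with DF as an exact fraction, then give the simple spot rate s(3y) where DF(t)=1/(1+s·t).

1 1 391/400
2 2 9373/10000
3 3 2269/2500
4 4 8871/10000
5 5 4301/5000
6 6 841/1000
s(3y) = (1/(2269/2500) − 1)/(3) = 77/2269 ≈ 3.3936%

step 1 [1y] bond c/1=33/400: DF=(169303/160000 − 33/400·(0))/(1+33/400) = 391/400 ≈ 0.977500
step 2 [2y] swap r/1=627/19148: DF=(1 − 627/19148·(0.977500))/(1+627/19148) = 9373/10000 ≈ 0.937300
step 3 [3y] zero: DF = P = 2269/2500 ≈ 0.907600
step 4 [4y] swap r/1=1129/37095: DF=(1 − 1129/37095·(0.977500+0.937300+0.907600))/(1+1129/37095) = 8871/10000 ≈ 0.887100
step 5 [5y] zero: DF = P = 4301/5000 ≈ 0.860200
step 6 [6y] zero: DF = P = 841/1000 ≈ 0.841000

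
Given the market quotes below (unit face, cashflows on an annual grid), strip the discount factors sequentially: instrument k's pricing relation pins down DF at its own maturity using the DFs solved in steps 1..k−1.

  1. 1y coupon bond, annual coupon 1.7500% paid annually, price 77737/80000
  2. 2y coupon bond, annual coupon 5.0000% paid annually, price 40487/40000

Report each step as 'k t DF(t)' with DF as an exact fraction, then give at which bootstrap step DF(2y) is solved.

1 1 191/200
2 2 1837/2000
DF(2y) is solved at step 2

step 1 [1y] bond c/1=7/400: DF=(77737/80000 − 7/400·(0))/(1+7/400) = 191/200 ≈ 0.955000
step 2 [2y] bond c/1=1/20: DF=(40487/40000 − 1/20·(0.955000))/(1+1/20) = 1837/2000 ≈ 0.918500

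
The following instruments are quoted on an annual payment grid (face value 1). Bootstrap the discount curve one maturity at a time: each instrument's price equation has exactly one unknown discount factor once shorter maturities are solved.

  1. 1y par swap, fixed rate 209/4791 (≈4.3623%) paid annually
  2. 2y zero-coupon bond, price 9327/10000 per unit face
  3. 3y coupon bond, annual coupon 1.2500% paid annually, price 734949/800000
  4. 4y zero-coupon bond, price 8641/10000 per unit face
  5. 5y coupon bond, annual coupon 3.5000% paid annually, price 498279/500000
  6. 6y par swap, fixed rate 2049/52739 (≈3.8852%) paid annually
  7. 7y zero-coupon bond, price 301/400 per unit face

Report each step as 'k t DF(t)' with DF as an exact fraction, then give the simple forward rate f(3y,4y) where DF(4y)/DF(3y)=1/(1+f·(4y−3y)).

step 1 [1y] swap r/1=209/4791: DF=(1 − 209/4791·(0))/(1+209/4791) = 4791/5000 ≈ 0.958200
step 2 [2y] zero: DF = P = 9327/10000 ≈ 0.932700
step 3 [3y] bond c/1=1/80: DF=(734949/800000 − 1/80·(0.958200+0.932700))/(1+1/80) = 221/250 ≈ 0.884000
step 4 [4y] zero: DF = P = 8641/10000 ≈ 0.864100
step 5 [5y] bond c/1=7/200: DF=(498279/500000 − 7/200·(0.958200+0.932700+0.884000+0.864100))/(1+7/200) = 4199/5000 ≈ 0.839800
step 6 [6y] swap r/1=2049/52739: DF=(1 − 2049/52739·(0.958200+0.932700+0.884000+0.864100+0.839800))/(1+2049/52739) = 7951/10000 ≈ 0.795100
step 7 [7y] zero: DF = P = 301/400 ≈ 0.752500

1 1 4791/5000
2 2 9327/10000
3 3 221/250
4 4 8641/10000
5 5 4199/5000
6 6 7951/10000
7 7 301/400
f(3y,4y) = ((221/250)/(8641/10000) − 1)/(1) = 199/8641 ≈ 2.3030%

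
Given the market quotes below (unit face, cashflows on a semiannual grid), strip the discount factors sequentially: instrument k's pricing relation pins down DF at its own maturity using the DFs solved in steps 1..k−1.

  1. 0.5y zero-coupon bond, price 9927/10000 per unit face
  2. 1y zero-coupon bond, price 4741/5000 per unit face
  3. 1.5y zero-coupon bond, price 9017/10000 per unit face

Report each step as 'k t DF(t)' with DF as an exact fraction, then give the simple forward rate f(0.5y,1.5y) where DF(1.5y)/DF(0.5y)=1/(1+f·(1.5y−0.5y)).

step 1 [0.5y] zero: DF = P = 9927/10000 ≈ 0.992700
step 2 [1y] zero: DF = P = 4741/5000 ≈ 0.948200
step 3 [1.5y] zero: DF = P = 9017/10000 ≈ 0.901700

1 1/2 9927/10000
2 1 4741/5000
3 3/2 9017/10000
f(0.5y,1.5y) = ((9927/10000)/(9017/10000) − 1)/(1) = 910/9017 ≈ 10.0920%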